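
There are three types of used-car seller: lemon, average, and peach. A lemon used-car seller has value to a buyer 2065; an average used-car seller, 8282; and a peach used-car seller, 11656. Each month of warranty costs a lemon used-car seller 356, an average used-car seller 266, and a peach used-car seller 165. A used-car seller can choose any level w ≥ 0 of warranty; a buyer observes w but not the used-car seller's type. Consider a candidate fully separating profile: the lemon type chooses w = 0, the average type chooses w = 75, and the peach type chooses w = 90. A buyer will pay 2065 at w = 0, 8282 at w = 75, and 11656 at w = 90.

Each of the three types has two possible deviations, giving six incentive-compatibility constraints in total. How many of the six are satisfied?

4

Lemon (own payoff 2065): to w=75 gives 8282 − 356×75 = -18418 → no gain ✓; to w=90 gives 11656 − 356×90 = -20384 → no gain ✓.
Average (own payoff 8282 − 266×75 = -11668): to w=0 gives 2065 → profitable ✗; to w=90 gives 11656 − 266×90 = -12284 → no gain ✓.
Peach (own payoff 11656 − 165×90 = -3194): to w=0 gives 2065 → profitable ✗; to w=75 gives 8282 − 165×75 = -4093 → no gain ✓.
4 of the 6 constraints hold; not an equilibrium.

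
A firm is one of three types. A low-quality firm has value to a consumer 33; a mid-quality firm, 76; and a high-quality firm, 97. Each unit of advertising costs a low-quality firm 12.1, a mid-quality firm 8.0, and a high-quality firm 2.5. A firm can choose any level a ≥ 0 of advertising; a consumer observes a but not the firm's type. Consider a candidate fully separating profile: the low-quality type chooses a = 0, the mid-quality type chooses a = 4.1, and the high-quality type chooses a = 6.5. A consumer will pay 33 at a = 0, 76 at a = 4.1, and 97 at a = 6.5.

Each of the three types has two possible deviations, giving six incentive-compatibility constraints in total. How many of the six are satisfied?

High-quality (own payoff 97 − 2.5×6.5 = 80.75): to a=0 gives 33 → no gain ✓; to a=4.1 gives 76 − 2.5×4.1 = 65.75 → no gain ✓.
Mid-quality (own payoff 76 − 8.0×4.1 = 43.2): to a=0 gives 33 → no gain ✓; to a=6.5 gives 97 − 8.0×6.5 = 45 → profitable ✗.
Low-quality (own payoff 33): to a=4.1 gives 76 − 12.1×4.1 = 26.39 → no gain ✓; to a=6.5 gives 97 − 12.1×6.5 = 18.35 → no gain ✓.
5 of the 6 constraints hold; not an equilibrium.

5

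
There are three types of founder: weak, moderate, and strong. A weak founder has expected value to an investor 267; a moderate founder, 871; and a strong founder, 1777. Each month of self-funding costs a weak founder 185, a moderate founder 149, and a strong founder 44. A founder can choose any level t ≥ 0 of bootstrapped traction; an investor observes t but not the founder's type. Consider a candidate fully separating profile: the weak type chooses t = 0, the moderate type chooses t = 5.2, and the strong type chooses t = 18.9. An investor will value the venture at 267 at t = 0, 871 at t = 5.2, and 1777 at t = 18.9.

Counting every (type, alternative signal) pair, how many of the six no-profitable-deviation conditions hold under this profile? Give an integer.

5

Weak (own payoff 267): to t=5.2 gives 871 − 185×5.2 = -91 → no gain ✓; to t=18.9 gives 1777 − 185×18.9 = -1719.5 → no gain ✓.
Moderate (own payoff 871 − 149×5.2 = 96.2): to t=0 gives 267 → profitable ✗; to t=18.9 gives 1777 − 149×18.9 = -1039.1 → no gain ✓.
Strong (own payoff 1777 − 44×18.9 = 945.4): to t=0 gives 267 → no gain ✓; to t=5.2 gives 871 − 44×5.2 = 642.2 → no gain ✓.
5 of the 6 constraints hold; not an equilibrium.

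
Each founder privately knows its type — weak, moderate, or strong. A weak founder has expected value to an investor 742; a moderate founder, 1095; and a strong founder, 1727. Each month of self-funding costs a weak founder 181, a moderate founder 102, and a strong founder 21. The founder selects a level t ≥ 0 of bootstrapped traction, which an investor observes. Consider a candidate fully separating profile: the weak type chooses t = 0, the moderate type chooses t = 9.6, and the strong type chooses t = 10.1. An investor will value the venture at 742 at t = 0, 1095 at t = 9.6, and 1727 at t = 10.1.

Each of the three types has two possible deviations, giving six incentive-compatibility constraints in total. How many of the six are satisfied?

4

Weak (own payoff 742): to t=9.6 gives 1095 − 181×9.6 = -642.6 → no gain ✓; to t=10.1 gives 1727 − 181×10.1 = -101.1 → no gain ✓.
Moderate (own payoff 1095 − 102×9.6 = 115.8): to t=0 gives 742 → profitable ✗; to t=10.1 gives 1727 − 102×10.1 = 696.8 → profitable ✗.
Strong (own payoff 1727 − 21×10.1 = 1514.9): to t=0 gives 742 → no gain ✓; to t=9.6 gives 1095 − 21×9.6 = 893.4 → no gain ✓.
4 of the 6 constraints hold; not an equilibrium.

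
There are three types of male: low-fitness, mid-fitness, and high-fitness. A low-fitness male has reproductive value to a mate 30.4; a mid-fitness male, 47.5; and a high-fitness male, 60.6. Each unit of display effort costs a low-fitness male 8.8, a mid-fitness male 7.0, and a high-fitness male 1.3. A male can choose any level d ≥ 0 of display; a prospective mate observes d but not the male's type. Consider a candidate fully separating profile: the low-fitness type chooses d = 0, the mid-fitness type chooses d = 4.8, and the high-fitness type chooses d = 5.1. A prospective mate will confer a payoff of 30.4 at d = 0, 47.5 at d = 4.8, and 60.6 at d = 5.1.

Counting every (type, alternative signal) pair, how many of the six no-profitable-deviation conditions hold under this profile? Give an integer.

4

Low-fitness (own payoff 30.4): to d=4.8 gives 47.5 − 8.8×4.8 = 5.26 → no gain ✓; to d=5.1 gives 60.6 − 8.8×5.1 = 15.72 → no gain ✓.
High-fitness (own payoff 60.6 − 1.3×5.1 = 53.97): to d=0 gives 30.4 → no gain ✓; to d=4.8 gives 47.5 − 1.3×4.8 = 41.26 → no gain ✓.
Mid-fitness (own payoff 47.5 − 7.0×4.8 = 13.9): to d=0 gives 30.4 → profitable ✗; to d=5.1 gives 60.6 − 7.0×5.1 = 24.9 → profitable ✗.
4 of the 6 constraints hold; not an equilibrium.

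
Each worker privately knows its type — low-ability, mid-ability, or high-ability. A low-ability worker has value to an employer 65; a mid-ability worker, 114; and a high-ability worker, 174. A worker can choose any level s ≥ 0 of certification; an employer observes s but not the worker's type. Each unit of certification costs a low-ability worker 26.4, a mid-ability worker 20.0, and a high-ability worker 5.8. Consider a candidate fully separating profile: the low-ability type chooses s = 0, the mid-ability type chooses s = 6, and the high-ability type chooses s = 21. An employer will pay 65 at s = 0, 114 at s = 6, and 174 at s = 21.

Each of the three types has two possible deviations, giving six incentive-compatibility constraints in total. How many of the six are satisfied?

High-ability (own payoff 174 − 5.8×21 = 52.2): to s=0 gives 65 → profitable ✗; to s=6 gives 114 − 5.8×6 = 79.2 → profitable ✗.
Low-ability (own payoff 65): to s=6 gives 114 − 26.4×6 = -44.4 → no gain ✓; to s=21 gives 174 − 26.4×21 = -380.4 → no gain ✓.
Mid-ability (own payoff 114 − 20.0×6 = -6): to s=0 gives 65 → profitable ✗; to s=21 gives 174 − 20.0×21 = -246 → no gain ✓.
3 of the 6 constraints hold; not an equilibrium.

3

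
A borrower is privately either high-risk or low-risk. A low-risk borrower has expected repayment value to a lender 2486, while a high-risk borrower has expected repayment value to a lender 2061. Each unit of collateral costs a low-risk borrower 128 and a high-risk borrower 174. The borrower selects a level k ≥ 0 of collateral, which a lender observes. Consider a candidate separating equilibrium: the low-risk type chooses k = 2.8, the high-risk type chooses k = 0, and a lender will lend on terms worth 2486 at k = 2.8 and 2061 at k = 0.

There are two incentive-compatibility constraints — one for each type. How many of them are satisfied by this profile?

2

High-risk type: stay at 0 → 2061; mimic → 2486 − 174 × 2.8 = 1998.8. IC holds (2061 ≥ 1998.8).
Low-risk type: signal → 2486 − 128 × 2.8 = 2127.6; deviate to 0 → 2061. IC holds (2127.6 ≥ 2061).
2 of 2 constraints hold, so this is a separating equilibrium.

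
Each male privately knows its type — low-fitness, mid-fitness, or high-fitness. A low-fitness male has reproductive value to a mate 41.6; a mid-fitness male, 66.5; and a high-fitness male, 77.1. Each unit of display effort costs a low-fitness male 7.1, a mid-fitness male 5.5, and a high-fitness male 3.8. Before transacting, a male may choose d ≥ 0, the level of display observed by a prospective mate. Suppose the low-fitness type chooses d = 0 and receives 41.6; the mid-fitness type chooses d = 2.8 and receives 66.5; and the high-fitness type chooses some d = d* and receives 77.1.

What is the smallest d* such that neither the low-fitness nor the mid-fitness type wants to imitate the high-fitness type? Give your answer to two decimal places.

5.00

Low-fitness type (on-path payoff 41.6) won't mimic when 41.6 ≥ 77.1 − 7.1·d*, i.e. d* ≥ 5.00.
Mid-fitness type (on-path payoff 66.5 − 5.5×2.8 = 51.1) won't mimic when 51.1 ≥ 77.1 − 5.5·d*, i.e. d* ≥ 4.73.
Both must hold, so d* = max(5.00, 4.73) = 5.00. The low-fitness type's constraint binds.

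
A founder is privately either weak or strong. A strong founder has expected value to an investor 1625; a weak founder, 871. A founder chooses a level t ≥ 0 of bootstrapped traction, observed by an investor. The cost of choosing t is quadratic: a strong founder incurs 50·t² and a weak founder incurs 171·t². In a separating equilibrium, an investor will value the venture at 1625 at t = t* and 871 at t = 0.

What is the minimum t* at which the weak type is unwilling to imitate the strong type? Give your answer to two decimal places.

The weak type at t = 0 receives 871; imitating at t* yields 1625 − 171·t*².
Indifference: 871 = 1625 − 171·t*², so t*² = (1625 − 871) / 171 ≈ 4.4094.
t* = √4.4094 ≈ 2.10.

2.10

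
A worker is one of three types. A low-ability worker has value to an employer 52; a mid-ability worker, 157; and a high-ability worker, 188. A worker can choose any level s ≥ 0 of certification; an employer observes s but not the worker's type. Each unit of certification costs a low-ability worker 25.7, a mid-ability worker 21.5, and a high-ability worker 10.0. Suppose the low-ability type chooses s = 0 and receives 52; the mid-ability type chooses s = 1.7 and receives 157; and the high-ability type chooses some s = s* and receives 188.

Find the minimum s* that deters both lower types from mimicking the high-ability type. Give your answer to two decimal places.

5.29

Low-ability type (on-path payoff 52) won't mimic when 52 ≥ 188 − 25.7·s*, i.e. s* ≥ 5.29.
Mid-ability type (on-path payoff 157 − 21.5×1.7 = 120.45) won't mimic when 120.45 ≥ 188 − 21.5·s*, i.e. s* ≥ 3.14.
Both must hold, so s* = max(5.29, 3.14) = 5.29. The low-ability type's constraint binds.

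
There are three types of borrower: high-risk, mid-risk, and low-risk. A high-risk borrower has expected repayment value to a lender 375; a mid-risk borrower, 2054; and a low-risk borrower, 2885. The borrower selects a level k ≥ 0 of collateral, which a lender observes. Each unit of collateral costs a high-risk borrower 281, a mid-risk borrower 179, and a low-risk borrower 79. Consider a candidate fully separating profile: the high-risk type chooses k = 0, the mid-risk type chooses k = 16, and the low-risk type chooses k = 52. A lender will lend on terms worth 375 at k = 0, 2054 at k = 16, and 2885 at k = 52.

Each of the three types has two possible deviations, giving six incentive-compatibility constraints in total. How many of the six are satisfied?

High-risk (own payoff 375): to k=16 gives 2054 − 281×16 = -2442 → no gain ✓; to k=52 gives 2885 − 281×52 = -11727 → no gain ✓.
Mid-risk (own payoff 2054 − 179×16 = -810): to k=0 gives 375 → profitable ✗; to k=52 gives 2885 − 179×52 = -6423 → no gain ✓.
Low-risk (own payoff 2885 − 79×52 = -1223): to k=0 gives 375 → profitable ✗; to k=16 gives 2054 − 79×16 = 790 → profitable ✗.
3 of the 6 constraints hold; not an equilibrium.

3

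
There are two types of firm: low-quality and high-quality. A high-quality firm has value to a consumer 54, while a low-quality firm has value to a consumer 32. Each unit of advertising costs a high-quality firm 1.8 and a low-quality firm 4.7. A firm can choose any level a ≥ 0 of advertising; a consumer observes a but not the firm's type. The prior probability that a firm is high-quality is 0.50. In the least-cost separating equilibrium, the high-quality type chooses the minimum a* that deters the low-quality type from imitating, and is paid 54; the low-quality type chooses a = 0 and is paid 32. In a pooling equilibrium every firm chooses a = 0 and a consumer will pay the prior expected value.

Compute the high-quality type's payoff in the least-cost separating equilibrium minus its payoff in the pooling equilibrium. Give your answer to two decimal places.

Least-cost separating signal: a* solves 32 = 54 − 4.7·a*, so a* = (54 − 32)/4.7 ≈ 4.6809.
High-quality type's separating payoff: 54 − 1.8 × a* = 54 − 1.8 × (54 − 32)/4.7 = 54 − 39.6/4.7 ≈ 45.5745.
Pooling payoff: 0.50 × 54 + 0.50 × 32 = 43.
Difference: 45.5745 − 43 = 2.5745, i.e. 2.57 to two decimal places.
The high-quality type prefers to separate.

2.57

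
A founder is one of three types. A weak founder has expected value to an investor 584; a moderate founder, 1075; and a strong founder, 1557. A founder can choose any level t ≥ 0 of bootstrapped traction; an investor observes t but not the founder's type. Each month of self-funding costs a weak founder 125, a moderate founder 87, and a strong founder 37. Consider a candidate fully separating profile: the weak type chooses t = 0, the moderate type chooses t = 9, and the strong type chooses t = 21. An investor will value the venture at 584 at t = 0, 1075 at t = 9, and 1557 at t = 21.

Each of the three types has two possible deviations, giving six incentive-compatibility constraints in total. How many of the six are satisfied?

Moderate (own payoff 1075 − 87×9 = 292): to t=0 gives 584 → profitable ✗; to t=21 gives 1557 − 87×21 = -270 → no gain ✓.
Weak (own payoff 584): to t=9 gives 1075 − 125×9 = -50 → no gain ✓; to t=21 gives 1557 − 125×21 = -1068 → no gain ✓.
Strong (own payoff 1557 − 37×21 = 780): to t=0 gives 584 → no gain ✓; to t=9 gives 1075 − 37×9 = 742 → no gain ✓.
5 of the 6 constraints hold; not an equilibrium.

5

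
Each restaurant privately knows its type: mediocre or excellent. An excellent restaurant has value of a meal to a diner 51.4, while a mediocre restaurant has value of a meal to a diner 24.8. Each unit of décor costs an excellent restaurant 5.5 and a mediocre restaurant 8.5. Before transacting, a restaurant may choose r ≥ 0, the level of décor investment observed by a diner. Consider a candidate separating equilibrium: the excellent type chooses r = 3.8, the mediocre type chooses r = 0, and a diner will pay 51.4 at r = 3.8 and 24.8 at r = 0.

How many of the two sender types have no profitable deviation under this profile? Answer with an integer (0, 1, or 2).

Excellent type: signal → 51.4 − 5.5 × 3.8 = 30.5; deviate to 0 → 24.8. IC holds (30.5 ≥ 24.8).
Mediocre type: stay at 0 → 24.8; mimic → 51.4 − 8.5 × 3.8 = 19.1. IC holds (24.8 ≥ 19.1).
2 of 2 constraints hold, so this is a separating equilibrium.

2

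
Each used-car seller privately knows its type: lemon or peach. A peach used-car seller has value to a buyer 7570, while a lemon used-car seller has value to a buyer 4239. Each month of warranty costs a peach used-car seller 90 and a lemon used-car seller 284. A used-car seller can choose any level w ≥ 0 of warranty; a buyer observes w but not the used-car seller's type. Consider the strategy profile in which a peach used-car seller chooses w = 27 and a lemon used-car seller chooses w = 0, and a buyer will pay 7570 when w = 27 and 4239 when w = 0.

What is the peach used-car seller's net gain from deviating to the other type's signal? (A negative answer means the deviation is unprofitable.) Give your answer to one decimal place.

Playing w = 27 the peach used-car seller receives 7570 − 90 × 27 = 5140.
Deviating to w = 0 yields 4239 instead.
Gain from deviating: 4239 − 5140 = -901.0.
The gain is negative, so the peach type's incentive-compatibility constraint is satisfied.

-901.0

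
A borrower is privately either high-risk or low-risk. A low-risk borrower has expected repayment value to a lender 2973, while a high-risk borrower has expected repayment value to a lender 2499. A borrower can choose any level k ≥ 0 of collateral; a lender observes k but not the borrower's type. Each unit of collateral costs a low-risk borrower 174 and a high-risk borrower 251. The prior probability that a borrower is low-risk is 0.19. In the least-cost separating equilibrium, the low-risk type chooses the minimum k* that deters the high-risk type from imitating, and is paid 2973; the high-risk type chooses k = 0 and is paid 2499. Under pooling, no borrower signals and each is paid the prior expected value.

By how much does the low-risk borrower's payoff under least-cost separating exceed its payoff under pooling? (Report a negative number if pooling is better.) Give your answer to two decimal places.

Least-cost separating signal: k* solves 2499 = 2973 − 251·k*, so k* = (2973 − 2499)/251 ≈ 1.8884.
Low-risk type's separating payoff: 2973 − 174 × k* = 2973 − 174 × (2973 − 2499)/251 = 2973 − 82476/251 ≈ 2644.4104.
Pooling payoff: 0.19 × 2973 + 0.81 × 2499 = 2589.06.
Difference: 2644.4104 − 2589.06 = 55.3504, i.e. 55.35 to two decimal places.
The low-risk type prefers to separate.

55.35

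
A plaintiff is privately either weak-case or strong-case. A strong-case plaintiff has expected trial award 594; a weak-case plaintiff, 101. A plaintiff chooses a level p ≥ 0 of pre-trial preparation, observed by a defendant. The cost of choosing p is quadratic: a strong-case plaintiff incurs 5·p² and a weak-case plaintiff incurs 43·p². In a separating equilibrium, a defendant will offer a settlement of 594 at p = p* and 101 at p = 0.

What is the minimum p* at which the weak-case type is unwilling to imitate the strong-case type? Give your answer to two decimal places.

3.39

The weak-case type at p = 0 receives 101; imitating at p* yields 594 − 43·p*².
Indifference: 101 = 594 − 43·p*², so p*² = (594 − 101) / 43 ≈ 11.4651.
p* = √11.4651 ≈ 3.39.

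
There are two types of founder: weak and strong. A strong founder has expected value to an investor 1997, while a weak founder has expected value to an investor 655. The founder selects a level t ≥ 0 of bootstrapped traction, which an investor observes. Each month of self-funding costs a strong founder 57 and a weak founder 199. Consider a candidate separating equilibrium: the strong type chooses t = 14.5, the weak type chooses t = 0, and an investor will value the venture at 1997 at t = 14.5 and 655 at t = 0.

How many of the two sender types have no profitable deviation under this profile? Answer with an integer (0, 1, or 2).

2

Strong type: signal → 1997 − 57 × 14.5 = 1170.5; deviate to 0 → 655. IC holds (1170.5 ≥ 655).
Weak type: stay at 0 → 655; mimic → 1997 − 199 × 14.5 = -888.5. IC holds (655 ≥ -888.5).
2 of 2 constraints hold, so this is a separating equilibrium.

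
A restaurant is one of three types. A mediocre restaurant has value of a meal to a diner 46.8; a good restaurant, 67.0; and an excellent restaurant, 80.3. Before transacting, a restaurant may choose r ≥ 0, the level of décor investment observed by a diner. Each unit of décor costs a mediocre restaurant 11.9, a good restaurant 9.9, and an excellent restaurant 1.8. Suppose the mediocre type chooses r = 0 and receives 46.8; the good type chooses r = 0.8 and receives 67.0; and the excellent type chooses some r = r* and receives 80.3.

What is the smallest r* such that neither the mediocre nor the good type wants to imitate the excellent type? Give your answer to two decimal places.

Mediocre type (on-path payoff 46.8) won't mimic when 46.8 ≥ 80.3 − 11.9·r*, i.e. r* ≥ 2.82.
Good type (on-path payoff 67.0 − 9.9×0.8 = 59.08) won't mimic when 59.08 ≥ 80.3 − 9.9·r*, i.e. r* ≥ 2.14.
Both must hold, so r* = max(2.82, 2.14) = 2.82. The mediocre type's constraint binds.

2.82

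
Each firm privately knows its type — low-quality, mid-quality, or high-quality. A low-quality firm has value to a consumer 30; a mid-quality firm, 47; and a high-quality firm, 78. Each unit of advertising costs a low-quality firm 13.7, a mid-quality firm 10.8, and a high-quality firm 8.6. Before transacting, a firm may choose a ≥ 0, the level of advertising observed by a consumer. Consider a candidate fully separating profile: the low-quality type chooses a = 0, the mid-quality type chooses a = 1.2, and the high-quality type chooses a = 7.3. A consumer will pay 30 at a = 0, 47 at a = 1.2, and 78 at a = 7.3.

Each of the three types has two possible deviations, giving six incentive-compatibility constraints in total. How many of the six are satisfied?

Low-quality (own payoff 30): to a=1.2 gives 47 − 13.7×1.2 = 30.56 → profitable ✗; to a=7.3 gives 78 − 13.7×7.3 = -22.01 → no gain ✓.
Mid-quality (own payoff 47 − 10.8×1.2 = 34.04): to a=0 gives 30 → no gain ✓; to a=7.3 gives 78 − 10.8×7.3 = -0.84 → no gain ✓.
High-quality (own payoff 78 − 8.6×7.3 = 15.22): to a=0 gives 30 → profitable ✗; to a=1.2 gives 47 − 8.6×1.2 = 36.68 → profitable ✗.
3 of the 6 constraints hold; not an equilibrium.

3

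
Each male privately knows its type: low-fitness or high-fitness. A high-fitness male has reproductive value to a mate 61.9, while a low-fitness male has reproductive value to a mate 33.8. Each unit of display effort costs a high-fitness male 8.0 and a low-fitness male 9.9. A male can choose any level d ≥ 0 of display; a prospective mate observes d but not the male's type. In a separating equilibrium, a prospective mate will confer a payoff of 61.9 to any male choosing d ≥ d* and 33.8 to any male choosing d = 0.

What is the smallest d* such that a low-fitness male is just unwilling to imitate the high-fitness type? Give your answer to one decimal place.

A low-fitness male choosing d = 0 receives 33.8.
Imitating at d* instead would pay 61.9 at cost 9.9·d*, netting 61.9 − 9.9·d*.
Indifference: 33.8 = 61.9 − 9.9·d*, so d* = (61.9 − 33.8) / 9.9 ≈ 2.8.
This is the low-fitness type's binding incentive-compatibility constraint; any d ≥ 2.8 sustains separation on that side.

2.8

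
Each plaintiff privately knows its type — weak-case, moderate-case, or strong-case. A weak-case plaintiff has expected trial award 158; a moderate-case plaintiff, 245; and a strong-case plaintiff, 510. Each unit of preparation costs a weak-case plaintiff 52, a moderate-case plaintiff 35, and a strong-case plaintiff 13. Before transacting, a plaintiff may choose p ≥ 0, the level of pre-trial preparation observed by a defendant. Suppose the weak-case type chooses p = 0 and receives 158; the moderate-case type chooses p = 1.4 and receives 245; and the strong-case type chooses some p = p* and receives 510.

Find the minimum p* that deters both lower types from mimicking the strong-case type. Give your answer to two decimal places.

8.97

Moderate-case type (on-path payoff 245 − 35×1.4 = 196) won't mimic when 196 ≥ 510 − 35·p*, i.e. p* ≥ 8.97.
Weak-case type (on-path payoff 158) won't mimic when 158 ≥ 510 − 52·p*, i.e. p* ≥ 6.77.
Both must hold, so p* = max(6.77, 8.97) = 8.97. The moderate-case type's constraint binds.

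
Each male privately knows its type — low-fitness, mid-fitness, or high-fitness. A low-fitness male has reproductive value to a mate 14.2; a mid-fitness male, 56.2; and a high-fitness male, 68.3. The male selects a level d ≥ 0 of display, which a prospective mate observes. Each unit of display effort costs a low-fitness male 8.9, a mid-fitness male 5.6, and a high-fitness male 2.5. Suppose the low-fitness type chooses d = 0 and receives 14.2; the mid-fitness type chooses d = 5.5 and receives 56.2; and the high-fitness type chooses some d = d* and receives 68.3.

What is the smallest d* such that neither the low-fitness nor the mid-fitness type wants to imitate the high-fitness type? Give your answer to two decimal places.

Low-fitness type (on-path payoff 14.2) won't mimic when 14.2 ≥ 68.3 − 8.9·d*, i.e. d* ≥ 6.08.
Mid-fitness type (on-path payoff 56.2 − 5.6×5.5 = 25.4) won't mimic when 25.4 ≥ 68.3 − 5.6·d*, i.e. d* ≥ 7.66.
Both must hold, so d* = max(6.08, 7.66) = 7.66. The mid-fitness type's constraint binds.

7.66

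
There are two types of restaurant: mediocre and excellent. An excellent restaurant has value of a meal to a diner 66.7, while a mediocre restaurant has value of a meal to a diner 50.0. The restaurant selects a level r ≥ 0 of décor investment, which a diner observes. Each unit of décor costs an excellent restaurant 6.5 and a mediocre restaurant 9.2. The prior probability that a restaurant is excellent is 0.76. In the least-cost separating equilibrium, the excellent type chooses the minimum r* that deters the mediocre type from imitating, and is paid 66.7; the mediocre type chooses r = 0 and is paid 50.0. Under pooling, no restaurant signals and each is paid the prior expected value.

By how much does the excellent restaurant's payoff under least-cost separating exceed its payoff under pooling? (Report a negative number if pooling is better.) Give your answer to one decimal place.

-7.8

Least-cost separating signal: r* solves 50.0 = 66.7 − 9.2·r*, so r* = (66.7 − 50.0)/9.2 ≈ 1.8152.
Excellent type's separating payoff: 66.7 − 6.5 × r* = 66.7 − 6.5 × (66.7 − 50.0)/9.2 = 66.7 − 108.55/9.2 ≈ 54.901.
Pooling payoff: 0.76 × 66.7 + 0.24 × 50.0 = 62.692.
Difference: 54.901 − 62.692 = -7.791, i.e. -7.8 to one decimal place.
The excellent type would prefer the pooling outcome.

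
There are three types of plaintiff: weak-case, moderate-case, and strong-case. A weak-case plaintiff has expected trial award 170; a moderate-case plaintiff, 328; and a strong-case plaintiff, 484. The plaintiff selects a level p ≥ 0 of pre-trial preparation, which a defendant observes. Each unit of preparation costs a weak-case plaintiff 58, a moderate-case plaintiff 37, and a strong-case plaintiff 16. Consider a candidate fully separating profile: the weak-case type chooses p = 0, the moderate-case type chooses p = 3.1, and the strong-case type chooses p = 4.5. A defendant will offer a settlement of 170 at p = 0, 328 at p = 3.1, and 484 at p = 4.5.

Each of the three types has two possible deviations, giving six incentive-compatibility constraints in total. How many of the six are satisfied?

4

Moderate-case (own payoff 328 − 37×3.1 = 213.3): to p=0 gives 170 → no gain ✓; to p=4.5 gives 484 − 37×4.5 = 317.5 → profitable ✗.
Weak-case (own payoff 170): to p=3.1 gives 328 − 58×3.1 = 148.2 → no gain ✓; to p=4.5 gives 484 − 58×4.5 = 223 → profitable ✗.
Strong-case (own payoff 484 − 16×4.5 = 412): to p=0 gives 170 → no gain ✓; to p=3.1 gives 328 − 16×3.1 = 278.4 → no gain ✓.
4 of the 6 constraints hold; not an equilibrium.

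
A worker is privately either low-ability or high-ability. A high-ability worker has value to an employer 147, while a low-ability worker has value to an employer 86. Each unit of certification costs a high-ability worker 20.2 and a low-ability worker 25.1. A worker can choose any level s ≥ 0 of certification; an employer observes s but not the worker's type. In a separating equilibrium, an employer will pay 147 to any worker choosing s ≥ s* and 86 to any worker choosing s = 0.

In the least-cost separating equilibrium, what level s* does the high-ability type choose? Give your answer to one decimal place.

2.4

A low-ability worker choosing s = 0 receives 86.
Imitating at s* instead would pay 147 at cost 25.1·s*, netting 147 − 25.1·s*.
Indifference: 86 = 147 − 25.1·s*, so s* = (147 − 86) / 25.1 ≈ 2.4.
This is the low-ability type's binding incentive-compatibility constraint; any s ≥ 2.4 sustains separation on that side.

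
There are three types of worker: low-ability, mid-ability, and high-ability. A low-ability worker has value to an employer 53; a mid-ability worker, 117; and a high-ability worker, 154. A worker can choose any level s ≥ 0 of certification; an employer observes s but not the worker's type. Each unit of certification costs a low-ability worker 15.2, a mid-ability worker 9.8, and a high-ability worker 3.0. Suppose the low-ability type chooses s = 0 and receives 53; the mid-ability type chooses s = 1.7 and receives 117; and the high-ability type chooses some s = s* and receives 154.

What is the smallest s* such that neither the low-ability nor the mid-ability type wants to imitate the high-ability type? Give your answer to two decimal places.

Low-ability type (on-path payoff 53) won't mimic when 53 ≥ 154 − 15.2·s*, i.e. s* ≥ 6.64.
Mid-ability type (on-path payoff 117 − 9.8×1.7 = 100.34) won't mimic when 100.34 ≥ 154 − 9.8·s*, i.e. s* ≥ 5.48.
Both must hold, so s* = max(6.64, 5.48) = 6.64. The low-ability type's constraint binds.

6.64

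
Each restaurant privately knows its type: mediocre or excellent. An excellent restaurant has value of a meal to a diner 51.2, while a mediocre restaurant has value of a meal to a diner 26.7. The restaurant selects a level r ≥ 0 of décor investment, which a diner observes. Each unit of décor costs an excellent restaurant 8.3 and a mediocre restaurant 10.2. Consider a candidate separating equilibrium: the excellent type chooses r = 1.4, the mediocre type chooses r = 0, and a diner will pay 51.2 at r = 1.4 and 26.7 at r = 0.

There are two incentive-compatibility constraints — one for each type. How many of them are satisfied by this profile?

1

Mediocre type: stay at 0 → 26.7; mimic → 51.2 − 10.2 × 1.4 = 36.92. IC fails (26.7 < 36.92).
Excellent type: signal → 51.2 − 8.3 × 1.4 = 39.58; deviate to 0 → 26.7. IC holds (39.58 ≥ 26.7).
1 of 2 constraints hold, so this profile is not an equilibrium.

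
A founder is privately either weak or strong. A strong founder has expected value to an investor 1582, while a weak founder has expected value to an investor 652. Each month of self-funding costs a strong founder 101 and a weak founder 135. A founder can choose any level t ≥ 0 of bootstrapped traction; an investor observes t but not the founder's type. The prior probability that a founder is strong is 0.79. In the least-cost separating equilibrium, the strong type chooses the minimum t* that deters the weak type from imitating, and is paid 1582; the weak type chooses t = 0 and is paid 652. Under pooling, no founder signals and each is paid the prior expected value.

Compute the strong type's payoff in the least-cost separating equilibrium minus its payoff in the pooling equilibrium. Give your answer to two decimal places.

-500.48

Least-cost separating signal: t* solves 652 = 1582 − 135·t*, so t* = (1582 − 652)/135 ≈ 6.8889.
Strong type's separating payoff: 1582 − 101 × t* = 1582 − 101 × (1582 − 652)/135 = 1582 − 93930/135 ≈ 886.2222.
Pooling payoff: 0.79 × 1582 + 0.21 × 652 = 1386.7.
Difference: 886.2222 − 1386.7 = -500.4778, i.e. -500.48 to two decimal places.
The strong type would prefer the pooling outcome.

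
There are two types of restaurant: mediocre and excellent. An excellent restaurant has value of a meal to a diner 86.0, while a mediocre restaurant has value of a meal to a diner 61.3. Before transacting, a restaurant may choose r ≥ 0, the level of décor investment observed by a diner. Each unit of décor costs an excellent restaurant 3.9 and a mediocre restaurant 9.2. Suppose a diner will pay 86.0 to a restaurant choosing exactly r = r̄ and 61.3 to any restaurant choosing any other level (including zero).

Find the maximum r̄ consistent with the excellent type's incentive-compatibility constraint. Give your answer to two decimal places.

6.33

Choosing r̄ yields the excellent type 86.0 − 3.9·r̄; choosing zero yields 61.3.
The excellent type is indifferent at 86.0 − 3.9·r̄ = 61.3, i.e. r̄ = (86.0 − 61.3) / 3.9 ≈ 6.33.
For any r̄ above 6.33 the excellent type would rather pool at zero, so separation collapses.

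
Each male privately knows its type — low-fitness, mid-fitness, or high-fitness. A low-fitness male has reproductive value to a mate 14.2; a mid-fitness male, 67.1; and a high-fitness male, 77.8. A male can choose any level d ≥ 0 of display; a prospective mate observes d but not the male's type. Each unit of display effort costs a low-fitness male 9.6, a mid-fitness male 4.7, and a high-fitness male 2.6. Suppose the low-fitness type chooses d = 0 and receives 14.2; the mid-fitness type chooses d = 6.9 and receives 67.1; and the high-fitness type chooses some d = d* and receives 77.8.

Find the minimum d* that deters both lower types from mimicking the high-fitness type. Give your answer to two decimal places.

9.18

Low-fitness type (on-path payoff 14.2) won't mimic when 14.2 ≥ 77.8 − 9.6·d*, i.e. d* ≥ 6.63.
Mid-fitness type (on-path payoff 67.1 − 4.7×6.9 = 34.67) won't mimic when 34.67 ≥ 77.8 − 4.7·d*, i.e. d* ≥ 9.18.
Both must hold, so d* = max(6.63, 9.18) = 9.18. The mid-fitness type's constraint binds.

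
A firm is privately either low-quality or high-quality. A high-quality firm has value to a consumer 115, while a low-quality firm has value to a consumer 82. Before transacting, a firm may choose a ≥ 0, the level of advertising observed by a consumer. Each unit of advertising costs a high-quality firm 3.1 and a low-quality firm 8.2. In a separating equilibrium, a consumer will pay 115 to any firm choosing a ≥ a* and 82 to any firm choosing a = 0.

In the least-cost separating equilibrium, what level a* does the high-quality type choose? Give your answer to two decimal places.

4.02

A low-quality firm choosing a = 0 receives 82.
Imitating at a* instead would pay 115 at cost 8.2·a*, netting 115 − 8.2·a*.
Indifference: 82 = 115 − 8.2·a*, so a* = (115 − 82) / 8.2 ≈ 4.02.
At a* the low-quality type's incentive constraint just binds; the high-quality type strictly prefers a* since its per-unit cost is lower.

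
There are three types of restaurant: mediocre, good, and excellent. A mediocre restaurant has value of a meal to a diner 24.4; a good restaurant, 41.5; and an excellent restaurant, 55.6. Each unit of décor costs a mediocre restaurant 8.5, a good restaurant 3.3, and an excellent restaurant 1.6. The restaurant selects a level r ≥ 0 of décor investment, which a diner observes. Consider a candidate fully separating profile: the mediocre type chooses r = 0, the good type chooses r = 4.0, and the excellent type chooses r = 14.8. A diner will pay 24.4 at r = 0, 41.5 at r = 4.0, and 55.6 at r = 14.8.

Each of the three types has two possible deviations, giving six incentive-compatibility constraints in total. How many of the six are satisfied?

5

Good (own payoff 41.5 − 3.3×4.0 = 28.3): to r=0 gives 24.4 → no gain ✓; to r=14.8 gives 55.6 − 3.3×14.8 = 6.76 → no gain ✓.
Excellent (own payoff 55.6 − 1.6×14.8 = 31.92): to r=0 gives 24.4 → no gain ✓; to r=4.0 gives 41.5 − 1.6×4.0 = 35.1 → profitable ✗.
Mediocre (own payoff 24.4): to r=4.0 gives 41.5 − 8.5×4.0 = 7.5 → no gain ✓; to r=14.8 gives 55.6 − 8.5×14.8 = -70.2 → no gain ✓.
5 of the 6 constraints hold; not an equilibrium.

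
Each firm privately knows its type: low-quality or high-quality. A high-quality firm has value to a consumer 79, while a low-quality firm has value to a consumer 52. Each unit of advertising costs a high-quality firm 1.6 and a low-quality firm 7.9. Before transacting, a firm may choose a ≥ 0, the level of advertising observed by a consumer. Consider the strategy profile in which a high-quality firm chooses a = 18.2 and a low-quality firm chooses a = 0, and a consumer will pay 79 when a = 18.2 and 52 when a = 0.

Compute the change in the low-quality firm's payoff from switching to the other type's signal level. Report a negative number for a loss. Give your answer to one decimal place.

-116.8

Playing a = 0 the low-quality firm receives 52.
Deviating to a = 18.2 brings payment 79 at cost 7.9 × 18.2 = 143.78, netting -64.78.
Gain from deviating: -64.78 − 52 = -116.78, i.e. -116.8 to one decimal place.
The gain is negative, so the low-quality type's incentive-compatibility constraint is satisfied.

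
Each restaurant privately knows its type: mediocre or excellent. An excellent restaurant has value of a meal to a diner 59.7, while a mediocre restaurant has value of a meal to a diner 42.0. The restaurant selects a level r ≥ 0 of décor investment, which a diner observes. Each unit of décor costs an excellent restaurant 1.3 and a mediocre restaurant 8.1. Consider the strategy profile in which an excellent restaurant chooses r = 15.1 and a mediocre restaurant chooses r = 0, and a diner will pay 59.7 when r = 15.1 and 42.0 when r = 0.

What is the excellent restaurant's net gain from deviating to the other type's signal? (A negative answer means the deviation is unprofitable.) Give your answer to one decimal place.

Playing r = 15.1 the excellent restaurant receives 59.7 − 1.3 × 15.1 = 40.07.
Deviating to r = 0 yields 42.0 instead.
Gain from deviating: 42.0 − 40.07 = 1.93, i.e. 1.9 to one decimal place.
The gain is positive, so the excellent type's incentive-compatibility constraint is violated — this profile is not a separating equilibrium.

1.9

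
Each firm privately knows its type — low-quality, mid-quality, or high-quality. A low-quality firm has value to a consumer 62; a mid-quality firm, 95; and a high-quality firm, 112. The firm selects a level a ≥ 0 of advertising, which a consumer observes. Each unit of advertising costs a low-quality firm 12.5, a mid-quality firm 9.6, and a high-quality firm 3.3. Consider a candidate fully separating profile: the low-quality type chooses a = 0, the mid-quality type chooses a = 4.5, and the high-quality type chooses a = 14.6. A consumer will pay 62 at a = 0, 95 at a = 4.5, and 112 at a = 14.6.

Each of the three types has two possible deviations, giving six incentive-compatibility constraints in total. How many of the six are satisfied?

Mid-quality (own payoff 95 − 9.6×4.5 = 51.8): to a=0 gives 62 → profitable ✗; to a=14.6 gives 112 − 9.6×14.6 = -28.16 → no gain ✓.
Low-quality (own payoff 62): to a=4.5 gives 95 − 12.5×4.5 = 38.75 → no gain ✓; to a=14.6 gives 112 − 12.5×14.6 = -70.5 → no gain ✓.
High-quality (own payoff 112 − 3.3×14.6 = 63.82): to a=0 gives 62 → no gain ✓; to a=4.5 gives 95 − 3.3×4.5 = 80.15 → profitable ✗.
4 of the 6 constraints hold; not an equilibrium.

4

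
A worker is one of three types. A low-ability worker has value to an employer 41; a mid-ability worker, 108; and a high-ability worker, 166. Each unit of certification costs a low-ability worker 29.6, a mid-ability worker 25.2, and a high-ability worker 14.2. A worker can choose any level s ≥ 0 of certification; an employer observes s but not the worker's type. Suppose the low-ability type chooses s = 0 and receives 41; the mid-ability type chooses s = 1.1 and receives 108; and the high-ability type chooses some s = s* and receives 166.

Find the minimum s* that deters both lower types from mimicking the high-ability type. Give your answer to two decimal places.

Low-ability type (on-path payoff 41) won't mimic when 41 ≥ 166 − 29.6·s*, i.e. s* ≥ 4.22.
Mid-ability type (on-path payoff 108 − 25.2×1.1 = 80.28) won't mimic when 80.28 ≥ 166 − 25.2·s*, i.e. s* ≥ 3.40.
Both must hold, so s* = max(4.22, 3.40) = 4.22. The low-ability type's constraint binds.

4.22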